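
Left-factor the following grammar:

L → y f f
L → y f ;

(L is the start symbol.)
Left-factoring transforms A → αβ₁ | αβ₂ into A → αA' and A' → β₁ | β₂
(α is the longest common prefix among the alternatives). Repeat until
no nonterminal has two alternatives with a common prefix.

Round 1: L has alternatives sharing prefix 'y f'. Introduce L': L → y f L'
  Add: L' → f
  Add: L' → ;

No remaining common prefixes — done.

Resulting grammar:
L → y f L'
L' → f
L' → ;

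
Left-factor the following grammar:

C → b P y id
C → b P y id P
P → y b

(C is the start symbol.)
C → b P y id C'
C' → ε
C' → P
P → y b

Left-factoring transforms A → αβ₁ | αβ₂ into A → αA' and A' → β₁ | β₂
(α is the longest common prefix among the alternatives). Repeat until
no nonterminal has two alternatives with a common prefix.

Round 1: C has alternatives sharing prefix 'b P y id'. Introduce C': C → b P y id C'
  Add: C' → ε
  Add: C' → P

No remaining common prefixes — done.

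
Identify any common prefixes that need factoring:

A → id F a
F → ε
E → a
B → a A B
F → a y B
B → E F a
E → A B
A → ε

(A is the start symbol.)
No, left-factoring is not needed

Left-factoring is needed when two productions for the same non-terminal
share a common prefix on the right-hand side.

Productions for A:
  A → id F a
  A → ε
Productions for F:
  F → ε
  F → a y B
Productions for E:
  E → a
  E → A B
Productions for B:
  B → a A B
  B → E F a

No common prefixes found.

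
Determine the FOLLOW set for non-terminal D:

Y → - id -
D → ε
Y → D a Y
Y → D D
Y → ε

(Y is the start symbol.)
To compute FOLLOW(D), find every occurrence of D on a right-hand side N → α D β: add FIRST(β) \ {ε}, and if β is empty or nullable also add FOLLOW(N). Iterate to a fixed point.

In Y → D a Y: D is followed by a Y, add FIRST(a Y) \ {ε} = { 'a' }
In Y → D D: D is followed by D, add FIRST(D) \ {ε} = { }
  D is nullable, so also add FOLLOW(Y)
In Y → D D: D is at the end, add FOLLOW(Y)

The FOLLOW sets referred to above (computed the same way, to a fixed point):
  FOLLOW(Y) = { $ }

Taking the union: FOLLOW(D) = { $, 'a' }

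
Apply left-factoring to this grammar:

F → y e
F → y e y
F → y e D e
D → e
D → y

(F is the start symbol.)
F → y e F'
F' → ε
F' → y
F' → D e
D → e
D → y

Left-factoring transforms A → αβ₁ | αβ₂ into A → αA' and A' → β₁ | β₂
(α is the longest common prefix among the alternatives). Repeat until
no nonterminal has two alternatives with a common prefix.

Round 1: F has alternatives sharing prefix 'y e'. Introduce F': F → y e F'
  Add: F' → ε
  Add: F' → y
  Add: F' → D e

No remaining common prefixes — done.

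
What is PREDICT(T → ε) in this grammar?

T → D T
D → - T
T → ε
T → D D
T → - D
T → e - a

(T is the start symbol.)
PREDICT(T → ε) = (FIRST(RHS) \ {ε}) ∪ (FOLLOW(T) if ε ∈ FIRST(RHS), i.e. RHS ⇒* ε)
The right-hand side is ε (FIRST(ε) = { ε }), so the predict set is FOLLOW(T) = { $, '-', 'e' }
PREDICT(T → ε) = { $, '-', 'e' }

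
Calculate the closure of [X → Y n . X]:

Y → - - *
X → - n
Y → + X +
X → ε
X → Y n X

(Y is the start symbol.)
To compute CLOSURE, for each item [A → α.Bβ] where B is a non-terminal, add [B → .γ] for all productions B → γ; repeat for the newly added items until nothing changes.

Start with: [X → Y n . X]
  [X → Y n . X] has the dot before X: add [X → . - n], [X → .], [X → . Y n X]
  [X → . Y n X] has the dot before Y: add [Y → . - - *], [Y → . + X +]
No further items can be added.

CLOSURE = { [X → . - n], [X → . Y n X], [X → .], [X → Y n . X], [Y → . + X +], [Y → . - - *] }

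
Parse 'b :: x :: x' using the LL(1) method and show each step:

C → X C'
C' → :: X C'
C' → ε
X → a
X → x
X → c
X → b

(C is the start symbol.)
Stack is shown with the top on the left.

Stack      Input          Action
--------------------------------
C $        b :: x :: x $  output C → X C'
X C' $     b :: x :: x $  output X → b
b C' $     b :: x :: x $  match 'b'
C' $       :: x :: x $    output C' → :: X C'
:: X C' $  :: x :: x $    match '::'
X C' $     x :: x $       output X → x
x C' $     x :: x $       match 'x'
C' $       :: x $         output C' → :: X C'
:: X C' $  :: x $         match '::'
X C' $     x $            output X → x
x C' $     x $            match 'x'
C' $       $              output C' → ε
$          $              accept

The string is accepted.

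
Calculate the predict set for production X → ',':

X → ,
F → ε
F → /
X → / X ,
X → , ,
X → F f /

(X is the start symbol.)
{ ',' }

PREDICT(X → ',') = (FIRST(RHS) \ {ε}) ∪ (FOLLOW(X) if ε ∈ FIRST(RHS), i.e. RHS ⇒* ε)
FIRST(',') = { ',' }
ε ∉ FIRST(','), so FOLLOW(X) is not added.
PREDICT(X → ',') = { ',' }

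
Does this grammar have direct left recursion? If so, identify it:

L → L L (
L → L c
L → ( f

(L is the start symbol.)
Yes, L is left-recursive

Direct left recursion occurs when N → N α for some non-terminal N (the right-hand side begins with the left-hand side itself).

L → L L (: LEFT RECURSIVE (starts with L)
L → L c: LEFT RECURSIVE (starts with L)
L → ( f: starts with '('

The grammar has direct left recursion on: L.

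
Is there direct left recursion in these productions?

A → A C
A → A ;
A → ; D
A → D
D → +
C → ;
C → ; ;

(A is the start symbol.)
Yes, A is left-recursive

Direct left recursion occurs when N → N α for some non-terminal N (the right-hand side begins with the left-hand side itself).

A → A C: LEFT RECURSIVE (starts with A)
A → A ;: LEFT RECURSIVE (starts with A)
A → ; D: starts with ';'
A → D: starts with D
D → +: starts with '+'
C → ;: starts with ';'
C → ; ;: starts with ';'

The grammar has direct left recursion on: A.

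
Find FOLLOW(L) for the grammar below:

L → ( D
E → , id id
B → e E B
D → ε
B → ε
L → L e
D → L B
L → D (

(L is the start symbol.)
To compute FOLLOW(L), find every occurrence of L on a right-hand side N → α L β: add FIRST(β) \ {ε}, and if β is empty or nullable also add FOLLOW(N). Iterate to a fixed point.

L is the start symbol, so $ ∈ FOLLOW(L).
In L → L e: L is followed by e, add FIRST(e) \ {ε} = { 'e' }
In D → L B: L is followed by B, add FIRST(B) \ {ε} = { 'e' }
  B is nullable, so also add FOLLOW(D)

The FOLLOW sets referred to above (computed the same way, to a fixed point):
  FOLLOW(D) = { $, '(', 'e' }

Taking the union: FOLLOW(L) = { $, '(', 'e' }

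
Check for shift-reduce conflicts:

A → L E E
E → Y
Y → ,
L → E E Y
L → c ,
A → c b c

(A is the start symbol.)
No shift-reduce conflicts

Augment with A' → A and build the canonical LR(0) collection (I0 = CLOSURE({[A' → . A]}), then GOTO on every symbol after a dot until no new states appear). It has 14 states:
  I0: { [A → . L E E], [A → . c b c], [A' → . A], [E → . Y], [L → . E E Y], [L → . c ,], [Y → . ,] }  — shift
  I1: { [Y → , .] }  — reduce
  I2: { [A' → A .] }  — accept
  I3: { [E → . Y], [L → E . E Y], [Y → . ,] }  — shift
  I4: { [A → L . E E], [E → . Y], [Y → . ,] }  — shift
  I5: { [E → Y .] }  — reduce
  I6: { [A → c . b c], [L → c . ,] }  — shift
  I7: { [L → c , .] }  — reduce
  I8: { [A → c b . c] }  — shift
  I9: { [A → c b c .] }  — reduce
  I10: { [A → L E . E], [E → . Y], [Y → . ,] }  — shift
  I11: { [A → L E E .] }  — reduce
  I12: { [L → E E . Y], [Y → . ,] }  — shift
  I13: { [L → E E Y .] }  — reduce

No state contains both a complete item and a shift item.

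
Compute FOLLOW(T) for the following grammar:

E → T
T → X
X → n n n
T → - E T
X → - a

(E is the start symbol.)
To compute FOLLOW(T), find every occurrence of T on a right-hand side N → α T β: add FIRST(β) \ {ε}, and if β is empty or nullable also add FOLLOW(N). Iterate to a fixed point.

In E → T: T is at the end, add FOLLOW(E)
In T → - E T: T is at the end; this adds FOLLOW(T) to itself — nothing new

The FOLLOW sets referred to above (computed the same way, to a fixed point):
  FOLLOW(E) = { $, '-', 'n' }

Taking the union: FOLLOW(T) = { $, '-', 'n' }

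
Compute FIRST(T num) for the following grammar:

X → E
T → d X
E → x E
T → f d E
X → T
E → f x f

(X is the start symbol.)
{ 'd', 'f' }

FIRST sets of the non-terminals involved (from the grammar, by fixed-point iteration):
  FIRST(T) = { 'd', 'f' }

To compute FIRST(T num), process the symbols left to right:
Symbol T is a non-terminal. Add FIRST(T) \ {ε} = { 'd', 'f' }
T is not nullable (ε ∉ FIRST(T)), so stop here.
FIRST(T num) = { 'd', 'f' }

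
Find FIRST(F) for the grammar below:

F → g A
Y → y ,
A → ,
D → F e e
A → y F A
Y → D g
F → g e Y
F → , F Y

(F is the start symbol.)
To compute FIRST(F), examine every production with F on the left-hand side, reading each right-hand side left to right until a non-nullable symbol is reached.

From F → g A:
  - g is a terminal: add 'g' and stop
From F → g e Y:
  - g is a terminal: add 'g' and stop
From F → , F Y:
  - ',' is a terminal: add ',' and stop

Collecting: FIRST(F) = { ',', 'g' }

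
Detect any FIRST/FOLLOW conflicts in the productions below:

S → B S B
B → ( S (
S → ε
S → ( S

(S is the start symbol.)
Nullable non-terminals: S.
FIRST sets used below: FIRST(B) = { '(' }

S: nullable alternative(s) S → ε; FOLLOW(S) = { $, '(' }
  S → B S B: FIRST \ {ε} = { '(' } — overlaps FOLLOW(S) on { '(' }: CONFLICT
  S → ε: FIRST \ {ε} = { } — this is the only nullable alternative, skip
  S → ( S: FIRST \ {ε} = { '(' } — overlaps FOLLOW(S) on { '(' }: CONFLICT

B has no nullable alternative, so no FIRST/FOLLOW check is needed there.

So the grammar has 2 FIRST/FOLLOW conflicts (marked CONFLICT above).

Answer: Yes. S → B S B with FOLLOW(S) on { '(' }; S → '(' S with FOLLOW(S) on { '(' }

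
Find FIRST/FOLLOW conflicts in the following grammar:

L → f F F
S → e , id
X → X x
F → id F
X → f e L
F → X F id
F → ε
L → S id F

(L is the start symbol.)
A FIRST/FOLLOW conflict occurs when a non-terminal N has a nullable alternative N → β (β ⇒* ε) and another alternative N → α with FIRST(α) ∩ FOLLOW(N) ≠ ∅: on such a lookahead the parser cannot decide between expanding α and letting N vanish via β.

Nullable non-terminals: F.
FIRST sets used below: FIRST(X) = { 'f' }

F: nullable alternative(s) F → ε; FOLLOW(F) = { $, 'f', 'id', 'x' }
  F → id F: FIRST \ {ε} = { 'id' } — overlaps FOLLOW(F) on { 'id' }: CONFLICT
  F → X F id: FIRST \ {ε} = { 'f' } — overlaps FOLLOW(F) on { 'f' }: CONFLICT
  F → ε: FIRST \ {ε} = { } — this is the only nullable alternative, skip

L, S, X have no nullable alternative, so no FIRST/FOLLOW check is needed there.

So the grammar has 2 FIRST/FOLLOW conflicts (marked CONFLICT above).

Answer: Yes. F → id F with FOLLOW(F) on { 'id' }; F → X F id with FOLLOW(F) on { 'f' }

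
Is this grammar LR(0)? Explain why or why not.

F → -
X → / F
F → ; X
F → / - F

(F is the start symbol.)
A grammar is LR(0) if no state in the canonical LR(0) collection has:
  - both a shift item (dot before a terminal) and a complete item (shift-reduce conflict), or
  - two or more complete items (reduce-reduce conflict; the accept item [F' → F .] counts as a complete item here).

Augment with F' → F and build the canonical LR(0) collection (I0 = CLOSURE({[F' → . F]}), then GOTO on every symbol after a dot until no new states appear). It has 10 states:
  I0: { [F → . -], [F → . / - F], [F → . ; X], [F' → . F] }  — shift
  I1: { [F → - .] }  — reduce
  I2: { [F → / . - F] }  — shift
  I3: { [F → ; . X], [X → . / F] }  — shift
  I4: { [F' → F .] }  — accept
  I5: { [F → . -], [F → . / - F], [F → . ; X], [X → / . F] }  — shift
  I6: { [F → ; X .] }  — reduce
  I7: { [X → / F .] }  — reduce
  I8: { [F → . -], [F → . / - F], [F → . ; X], [F → / - . F] }  — shift
  I9: { [F → / - F .] }  — reduce

Every state is either a pure shift/goto state or contains exactly one complete item and nothing to shift — no conflicts. The grammar is LR(0).

Answer: Yes, the grammar is LR(0)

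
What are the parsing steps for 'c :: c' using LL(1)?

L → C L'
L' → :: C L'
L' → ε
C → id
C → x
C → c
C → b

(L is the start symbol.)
LL(1) parsing maintains a stack (initially the start symbol over $) and the input. At each step: if the stack top is a terminal, match it against the current input token; if it is a non-terminal N, replace it with the RHS of M[N, lookahead] (the unique production whose predict set contains the lookahead).

Stack is shown with the top on the left.

Stack      Input     Action
---------------------------
L $        c :: c $  output L → C L'
C L' $     c :: c $  output C → c
c L' $     c :: c $  match 'c'
L' $       :: c $    output L' → :: C L'
:: C L' $  :: c $    match '::'
C L' $     c $       output C → c
c L' $     c $       match 'c'
L' $       $         output L' → ε
$          $         accept

The string is accepted.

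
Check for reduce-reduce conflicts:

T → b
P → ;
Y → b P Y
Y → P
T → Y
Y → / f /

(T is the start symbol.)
No reduce-reduce conflicts

A reduce-reduce conflict occurs when an LR(0) state has two complete items [A → α .] and [B → β .] — both call for a reduction, and with no lookahead the parser cannot choose between them.

Augment with T' → T and build the canonical LR(0) collection (I0 = CLOSURE({[T' → . T]}), then GOTO on every symbol after a dot until no new states appear). It has 12 states:
  I0: { [P → . ;], [T → . Y], [T → . b], [T' → . T], [Y → . / f /], [Y → . P], [Y → . b P Y] }  — shift
  I1: { [Y → / . f /] }  — shift
  I2: { [P → ; .] }  — reduce
  I3: { [Y → P .] }  — reduce
  I4: { [T' → T .] }  — accept
  I5: { [T → Y .] }  — reduce
  I6: { [P → . ;], [T → b .], [Y → b . P Y] }  — shift, reduce
  I7: { [P → . ;], [Y → . / f /], [Y → . P], [Y → . b P Y], [Y → b P . Y] }  — shift
  I8: { [Y → b P Y .] }  — reduce
  I9: { [P → . ;], [Y → b . P Y] }  — shift
  I10: { [Y → / f . /] }  — shift
  I11: { [Y → / f / .] }  — reduce

No state contains more than one complete item.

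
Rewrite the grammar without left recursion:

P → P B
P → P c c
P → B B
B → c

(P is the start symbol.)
P is directly left-recursive. The standard transformation for
  A → A α₁ | ... | A α_m | β₁ | ... | β_n
is
  A  → β₁ A' | ... | β_n A'
  A' → α₁ A' | ... | α_m A' | ε

P → B B becomes P → B B P'
P → P B becomes P' → B P'
P → P c c becomes P' → c c P'
Add P' → ε

Productions for other non-terminals are unchanged:
  B → c

Resulting grammar:
P → B B P'
P' → B P'
P' → c c P'
P' → ε
B → c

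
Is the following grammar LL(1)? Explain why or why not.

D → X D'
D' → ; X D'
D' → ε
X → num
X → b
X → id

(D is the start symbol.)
A grammar is LL(1) if for each non-terminal N with multiple productions, the predict sets of those productions are pairwise disjoint, where PREDICT(N → α) = (FIRST(α) \ {ε}) ∪ (FOLLOW(N) if α ⇒* ε).

Relevant sets:
  FOLLOW(D') = { $ }

For D':
  PREDICT(D' → ';' X D') = { ';' }
  PREDICT(D' → ε) = { $ }
For X:
  PREDICT(X → num) = { 'num' }
  PREDICT(X → b) = { 'b' }
  PREDICT(X → id) = { 'id' }
D has a single production, so nothing to check there.

All predict sets are disjoint. The grammar IS LL(1).

Answer: Yes, the grammar is LL(1).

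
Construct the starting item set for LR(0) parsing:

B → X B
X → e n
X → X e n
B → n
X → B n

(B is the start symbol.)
First, augment the grammar with B' → B
I₀ = CLOSURE({ [B' → . B] }):
  [B' → . B] has the dot before B: add [B → . X B], [B → . n]
  [B → . X B] has the dot before X: add [X → . e n], [X → . X e n], [X → . B n]
No further items can be added.

I₀ = { [B → . X B], [B → . n], [B' → . B], [X → . B n], [X → . X e n], [X → . e n] }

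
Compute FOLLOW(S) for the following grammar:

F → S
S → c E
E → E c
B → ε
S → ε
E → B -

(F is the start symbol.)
To compute FOLLOW(S), find every occurrence of S on a right-hand side N → α S β: add FIRST(β) \ {ε}, and if β is empty or nullable also add FOLLOW(N). Iterate to a fixed point.

In F → S: S is at the end, add FOLLOW(F)

The FOLLOW sets referred to above (computed the same way, to a fixed point):
  FOLLOW(F) = { $ }

Taking the union: FOLLOW(S) = { $ }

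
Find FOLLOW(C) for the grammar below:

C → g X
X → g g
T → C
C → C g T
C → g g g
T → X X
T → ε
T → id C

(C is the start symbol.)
{ $, 'g' }

C is the start symbol, so $ ∈ FOLLOW(C).
In T → C: C is at the end, add FOLLOW(T)
In C → C g T: C is followed by g T, add FIRST(g T) \ {ε} = { 'g' }
In T → id C: C is at the end, add FOLLOW(T)

The FOLLOW sets referred to above (computed the same way, to a fixed point):
  FOLLOW(T) = { $, 'g' }

Taking the union: FOLLOW(C) = { $, 'g' }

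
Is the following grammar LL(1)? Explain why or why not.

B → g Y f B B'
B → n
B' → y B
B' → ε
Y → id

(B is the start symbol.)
No. Predict set conflict for B': { 'y' }

A grammar is LL(1) if for each non-terminal N with multiple productions, the predict sets of those productions are pairwise disjoint, where PREDICT(N → α) = (FIRST(α) \ {ε}) ∪ (FOLLOW(N) if α ⇒* ε).

Relevant sets:
  FOLLOW(B') = { $, 'y' }

For B:
  PREDICT(B → g Y f B B') = { 'g' }
  PREDICT(B → n) = { 'n' }
For B':
  PREDICT(B' → y B) = { 'y' }
  PREDICT(B' → ε) = { $, 'y' }
Y has a single production, so nothing to check there.

Conflict found: Predict set conflict for B': { 'y' }
The grammar is NOT LL(1).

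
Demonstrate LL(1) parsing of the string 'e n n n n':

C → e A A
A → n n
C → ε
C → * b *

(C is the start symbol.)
LL(1) parsing maintains a stack (initially the start symbol over $) and the input. At each step: if the stack top is a terminal, match it against the current input token; if it is a non-terminal N, replace it with the RHS of M[N, lookahead] (the unique production whose predict set contains the lookahead).

Stack is shown with the top on the left.

Stack    Input        Action
----------------------------
C $      e n n n n $  output C → e A A
e A A $  e n n n n $  match 'e'
A A $    n n n n $    output A → n n
n n A $  n n n n $    match 'n'
n A $    n n n $      match 'n'
A $      n n $        output A → n n
n n $    n n $        match 'n'
n $      n $          match 'n'
$        $            accept

The string is accepted.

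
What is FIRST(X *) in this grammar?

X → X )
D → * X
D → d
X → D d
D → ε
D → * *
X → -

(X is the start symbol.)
FIRST sets of the non-terminals involved (from the grammar, by fixed-point iteration):
  FIRST(X) = { '*', '-', 'd' }

To compute FIRST(X *), process the symbols left to right:
Symbol X is a non-terminal. Add FIRST(X) \ {ε} = { '*', '-', 'd' }
X is not nullable (ε ∉ FIRST(X)), so stop here.
FIRST(X *) = { '*', '-', 'd' }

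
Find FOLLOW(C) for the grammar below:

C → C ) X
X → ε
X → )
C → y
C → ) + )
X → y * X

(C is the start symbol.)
{ $, ')' }

To compute FOLLOW(C), find every occurrence of C on a right-hand side N → α C β: add FIRST(β) \ {ε}, and if β is empty or nullable also add FOLLOW(N). Iterate to a fixed point.

C is the start symbol, so $ ∈ FOLLOW(C).
In C → C ) X: C is followed by ')' X, add FIRST(')' X) \ {ε} = { ')' }

Taking the union: FOLLOW(C) = { $, ')' }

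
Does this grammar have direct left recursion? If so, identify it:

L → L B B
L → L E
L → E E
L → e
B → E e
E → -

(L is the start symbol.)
L → L B B: LEFT RECURSIVE (starts with L)
L → L E: LEFT RECURSIVE (starts with L)
L → E E: starts with E
L → e: starts with e
B → E e: starts with E
E → -: starts with '-'

The grammar has direct left recursion on: L.

Answer: Yes, L is left-recursive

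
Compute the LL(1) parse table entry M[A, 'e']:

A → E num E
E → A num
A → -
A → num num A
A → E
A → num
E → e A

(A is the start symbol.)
To find M[A, 'e'], we find productions for A where 'e' is in the predict set (PREDICT(N → α) = (FIRST(α) \ {ε}) ∪ (FOLLOW(N) if α ⇒* ε)).

Relevant sets:
  FIRST(E) = { '-', 'e', 'num' }

A → E num E: PREDICT = { '-', 'e', 'num' }
  'e' is in predict set, so this production goes in M[A, 'e']
A → -: PREDICT = { '-' }
A → num num A: PREDICT = { 'num' }
A → E: PREDICT = { '-', 'e', 'num' }
  'e' is in predict set, so this production goes in M[A, 'e']
A → num: PREDICT = { 'num' }

M[A, 'e'] = A → E num E, A → E  (a multiply-defined cell — the grammar is not LL(1))

Answer: A → E num E, A → E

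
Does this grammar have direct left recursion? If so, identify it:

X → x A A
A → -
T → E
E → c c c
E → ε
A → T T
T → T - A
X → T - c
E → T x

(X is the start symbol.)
Yes, T is left-recursive

Direct left recursion occurs when N → N α for some non-terminal N (the right-hand side begins with the left-hand side itself).

X → x A A: starts with x
A → -: starts with '-'
T → E: starts with E
E → c c c: starts with c
E → ε: starts with ε
A → T T: starts with T
T → T - A: LEFT RECURSIVE (starts with T)
X → T - c: starts with T
E → T x: starts with T

The grammar has direct left recursion on: T.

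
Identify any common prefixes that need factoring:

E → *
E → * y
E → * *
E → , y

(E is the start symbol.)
Yes, E has productions with common prefix '*'

Left-factoring is needed when two productions for the same non-terminal
share a common prefix on the right-hand side.

Productions for E:
  E → *
  E → * y
  E → * *
  E → , y

Found common prefix '*' in productions for E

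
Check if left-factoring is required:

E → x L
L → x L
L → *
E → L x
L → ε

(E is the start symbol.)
Left-factoring is needed when two productions for the same non-terminal
share a common prefix on the right-hand side.

Productions for E:
  E → x L
  E → L x
Productions for L:
  L → x L
  L → *
  L → ε

No common prefixes found.

Answer: No, left-factoring is not needed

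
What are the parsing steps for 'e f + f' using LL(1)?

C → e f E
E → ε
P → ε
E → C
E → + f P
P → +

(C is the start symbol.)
Stack is shown with the top on the left.

Stack    Input      Action
--------------------------
C $      e f + f $  output C → e f E
e f E $  e f + f $  match 'e'
f E $    f + f $    match 'f'
E $      + f $      output E → + f P
+ f P $  + f $      match '+'
f P $    f $        match 'f'
P $      $          output P → ε
$        $          accept

The string is accepted.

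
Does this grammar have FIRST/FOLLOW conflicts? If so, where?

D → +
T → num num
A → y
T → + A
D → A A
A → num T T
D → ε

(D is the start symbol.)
A FIRST/FOLLOW conflict occurs when a non-terminal N has a nullable alternative N → β (β ⇒* ε) and another alternative N → α with FIRST(α) ∩ FOLLOW(N) ≠ ∅: on such a lookahead the parser cannot decide between expanding α and letting N vanish via β.

Nullable non-terminals: D.
FIRST sets used below: FIRST(A) = { 'num', 'y' }

D: nullable alternative(s) D → ε; FOLLOW(D) = { $ }
  D → +: FIRST \ {ε} = { '+' } — disjoint from FOLLOW(D)
  D → A A: FIRST \ {ε} = { 'num', 'y' } — disjoint from FOLLOW(D)
  D → ε: FIRST \ {ε} = { } — this is the only nullable alternative, skip

A, T have no nullable alternative, so no FIRST/FOLLOW check is needed there.

No FIRST/FOLLOW conflicts found.

Answer: No FIRST/FOLLOW conflicts.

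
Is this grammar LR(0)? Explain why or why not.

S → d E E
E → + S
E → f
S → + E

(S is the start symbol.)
Yes, the grammar is LR(0)

A grammar is LR(0) if no state in the canonical LR(0) collection has:
  - both a shift item (dot before a terminal) and a complete item (shift-reduce conflict), or
  - two or more complete items (reduce-reduce conflict; the accept item [S' → S .] counts as a complete item here).

Augment with S' → S and build the canonical LR(0) collection (I0 = CLOSURE({[S' → . S]}), then GOTO on every symbol after a dot until no new states appear). It has 10 states:
  I0: { [S → . + E], [S → . d E E], [S' → . S] }  — shift
  I1: { [E → . + S], [E → . f], [S → + . E] }  — shift
  I2: { [S' → S .] }  — accept
  I3: { [E → . + S], [E → . f], [S → d . E E] }  — shift
  I4: { [E → + . S], [S → . + E], [S → . d E E] }  — shift
  I5: { [E → . + S], [E → . f], [S → d E . E] }  — shift
  I6: { [E → f .] }  — reduce
  I7: { [S → d E E .] }  — reduce
  I8: { [E → + S .] }  — reduce
  I9: { [S → + E .] }  — reduce

Every state is either a pure shift/goto state or contains exactly one complete item and nothing to shift — no conflicts. The grammar is LR(0).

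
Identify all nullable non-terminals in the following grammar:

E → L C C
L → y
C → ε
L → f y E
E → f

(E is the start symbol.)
A non-terminal is nullable if it can derive ε (the empty string): either it has an ε-production, or it has a production whose right-hand side consists entirely of nullable non-terminals.

ε-productions: C → ε
So C is immediately nullable.
No further non-terminal can be added: every production for the remaining non-terminals contains a terminal or a non-nullable non-terminal.
Nullable = { 'C' }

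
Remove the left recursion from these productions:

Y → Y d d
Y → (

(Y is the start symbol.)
Y → ( Y'
Y' → d d Y'
Y' → ε

Y is directly left-recursive. The standard transformation for
  A → A α₁ | ... | A α_m | β₁ | ... | β_n
is
  A  → β₁ A' | ... | β_n A'
  A' → α₁ A' | ... | α_m A' | ε

Y → ( becomes Y → ( Y'
Y → Y d d becomes Y' → d d Y'
Add Y' → ε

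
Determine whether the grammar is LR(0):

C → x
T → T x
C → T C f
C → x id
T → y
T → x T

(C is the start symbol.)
A grammar is LR(0) if no state in the canonical LR(0) collection has:
  - both a shift item (dot before a terminal) and a complete item (shift-reduce conflict), or
  - two or more complete items (reduce-reduce conflict; the accept item [C' → C .] counts as a complete item here).

Augment with C' → C and build the canonical LR(0) collection (I0 = CLOSURE({[C' → . C]}), then GOTO on every symbol after a dot until no new states appear). It has 12 states:
  I0: { [C → . T C f], [C → . x id], [C → . x], [C' → . C], [T → . T x], [T → . x T], [T → . y] }  — shift
  I1: { [C' → C .] }  — accept
  I2: { [C → . T C f], [C → . x id], [C → . x], [C → T . C f], [T → . T x], [T → . x T], [T → . y], [T → T . x] }  — shift
  I3: { [C → x . id], [C → x .], [T → . T x], [T → . x T], [T → . y], [T → x . T] }  — shift, reduce
  I4: { [T → y .] }  — reduce
  I5: { [T → T . x], [T → x T .] }  — shift, reduce
  I6: { [C → x id .] }  — reduce
  I7: { [T → . T x], [T → . x T], [T → . y], [T → x . T] }  — shift
  I8: { [T → T x .] }  — reduce
  I9: { [C → T C . f] }  — shift
  I10: { [C → x . id], [C → x .], [T → . T x], [T → . x T], [T → . y], [T → T x .], [T → x . T] }  — shift, 2 reduces
  I11: { [C → T C f .] }  — reduce

Conflict in state I3:
  Shift-reduce conflict between [C → x .] and [C → x . id]
So the grammar is NOT LR(0).

Answer: No. Shift-reduce conflict between [C → x .] and [C → x . id]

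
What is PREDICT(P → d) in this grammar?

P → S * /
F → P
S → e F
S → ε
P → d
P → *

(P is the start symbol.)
{ 'd' }

PREDICT(P → d) = (FIRST(RHS) \ {ε}) ∪ (FOLLOW(P) if ε ∈ FIRST(RHS), i.e. RHS ⇒* ε)
FIRST(d) = { 'd' }
ε ∉ FIRST(d), so FOLLOW(P) is not added.
PREDICT(P → d) = { 'd' }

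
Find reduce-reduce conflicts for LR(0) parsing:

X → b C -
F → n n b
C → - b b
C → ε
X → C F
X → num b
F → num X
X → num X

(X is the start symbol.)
Yes — I7: [C → .] vs [X → num b .]

Augment with X' → X and build the canonical LR(0) collection (I0 = CLOSURE({[X' → . X]}), then GOTO on every symbol after a dot until no new states appear). It has 18 states:
  I0: { [C → . - b b], [C → .], [X → . C F], [X → . b C -], [X → . num X], [X → . num b], [X' → . X] }  — shift, reduce
  I1: { [C → - . b b] }  — shift
  I2: { [F → . n n b], [F → . num X], [X → C . F] }  — shift
  I3: { [X' → X .] }  — accept
  I4: { [C → . - b b], [C → .], [X → b . C -] }  — shift, reduce
  I5: { [C → . - b b], [C → .], [X → . C F], [X → . b C -], [X → . num X], [X → . num b], [X → num . X], [X → num . b] }  — shift, reduce
  I6: { [X → num X .] }  — reduce
  I7: { [C → . - b b], [C → .], [X → b . C -], [X → num b .] }  — shift, 2 reduces
  I8: { [X → b C . -] }  — shift
  I9: { [X → b C - .] }  — reduce
  I10: { [X → C F .] }  — reduce
  I11: { [F → n . n b] }  — shift
  I12: { [C → . - b b], [C → .], [F → num . X], [X → . C F], [X → . b C -], [X → . num X], [X → . num b] }  — shift, reduce
  I13: { [F → num X .] }  — reduce
  I14: { [F → n n . b] }  — shift
  I15: { [F → n n b .] }  — reduce
  I16: { [C → - b . b] }  — shift
  I17: { [C → - b b .] }  — reduce

I7 contains complete items [C → .], [X → num b .] — reduce-reduce conflict.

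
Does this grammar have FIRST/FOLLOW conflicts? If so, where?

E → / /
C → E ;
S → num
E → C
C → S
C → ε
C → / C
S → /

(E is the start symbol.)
Yes. C → E ';' with FOLLOW(C) on { ';' }

A FIRST/FOLLOW conflict occurs when a non-terminal N has a nullable alternative N → β (β ⇒* ε) and another alternative N → α with FIRST(α) ∩ FOLLOW(N) ≠ ∅: on such a lookahead the parser cannot decide between expanding α and letting N vanish via β.

Nullable non-terminals: C, E.
FIRST sets used below: FIRST(E) = { '/', ';', 'num', ε }, FIRST(S) = { '/', 'num' }, FIRST(C) = { '/', ';', 'num', ε }

C: nullable alternative(s) C → ε; FOLLOW(C) = { $, ';' }
  C → E ;: FIRST \ {ε} = { '/', ';', 'num' } — overlaps FOLLOW(C) on { ';' }: CONFLICT
  C → S: FIRST \ {ε} = { '/', 'num' } — disjoint from FOLLOW(C)
  C → ε: FIRST \ {ε} = { } — this is the only nullable alternative, skip
  C → / C: FIRST \ {ε} = { '/' } — disjoint from FOLLOW(C)

E: nullable alternative(s) E → C; FOLLOW(E) = { $, ';' }
  E → / /: FIRST \ {ε} = { '/' } — disjoint from FOLLOW(E)
  E → C: FIRST \ {ε} = { '/', ';', 'num' } — this is the only nullable alternative, skip

S has no nullable alternative, so no FIRST/FOLLOW check is needed there.

So the grammar has 1 FIRST/FOLLOW conflict (marked CONFLICT above).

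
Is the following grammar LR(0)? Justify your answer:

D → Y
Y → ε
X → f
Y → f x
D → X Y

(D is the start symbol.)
A grammar is LR(0) if no state in the canonical LR(0) collection has:
  - both a shift item (dot before a terminal) and a complete item (shift-reduce conflict), or
  - two or more complete items (reduce-reduce conflict; the accept item [D' → D .] counts as a complete item here).

Augment with D' → D and build the canonical LR(0) collection (I0 = CLOSURE({[D' → . D]}), then GOTO on every symbol after a dot until no new states appear). It has 8 states:
  I0: { [D → . X Y], [D → . Y], [D' → . D], [X → . f], [Y → . f x], [Y → .] }  — shift, reduce
  I1: { [D' → D .] }  — accept
  I2: { [D → X . Y], [Y → . f x], [Y → .] }  — shift, reduce
  I3: { [D → Y .] }  — reduce
  I4: { [X → f .], [Y → f . x] }  — shift, reduce
  I5: { [Y → f x .] }  — reduce
  I6: { [D → X Y .] }  — reduce
  I7: { [Y → f . x] }  — shift

Conflict in state I0:
  Shift-reduce conflict between [Y → .] and [X → . f]
So the grammar is NOT LR(0).

Answer: No. Shift-reduce conflict between [Y → .] and [X → . f]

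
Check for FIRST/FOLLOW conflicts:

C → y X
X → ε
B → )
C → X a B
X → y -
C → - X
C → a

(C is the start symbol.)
A FIRST/FOLLOW conflict occurs when a non-terminal N has a nullable alternative N → β (β ⇒* ε) and another alternative N → α with FIRST(α) ∩ FOLLOW(N) ≠ ∅: on such a lookahead the parser cannot decide between expanding α and letting N vanish via β.

Nullable non-terminals: X.

X: nullable alternative(s) X → ε; FOLLOW(X) = { $, 'a' }
  X → ε: FIRST \ {ε} = { } — this is the only nullable alternative, skip
  X → y -: FIRST \ {ε} = { 'y' } — disjoint from FOLLOW(X)

B, C have no nullable alternative, so no FIRST/FOLLOW check is needed there.

No FIRST/FOLLOW conflicts found.

Answer: No FIRST/FOLLOW conflicts.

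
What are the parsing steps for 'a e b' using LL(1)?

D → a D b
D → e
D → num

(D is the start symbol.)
Stack is shown with the top on the left.

Stack    Input    Action
------------------------
D $      a e b $  output D → a D b
a D b $  a e b $  match 'a'
D b $    e b $    output D → e
e b $    e b $    match 'e'
b $      b $      match 'b'
$        $        accept

The string is accepted.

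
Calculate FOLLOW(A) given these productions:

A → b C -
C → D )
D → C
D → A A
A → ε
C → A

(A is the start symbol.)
To compute FOLLOW(A), find every occurrence of A on a right-hand side N → α A β: add FIRST(β) \ {ε}, and if β is empty or nullable also add FOLLOW(N). Iterate to a fixed point.

A is the start symbol, so $ ∈ FOLLOW(A).
In D → A A: A is followed by A, add FIRST(A) \ {ε} = { 'b' }
  A is nullable, so also add FOLLOW(D)
In D → A A: A is at the end, add FOLLOW(D)
In C → A: A is at the end, add FOLLOW(C)

The FOLLOW sets referred to above (computed the same way, to a fixed point):
  FOLLOW(D) = { ')' }
  FOLLOW(C) = { ')', '-' }

Taking the union: FOLLOW(A) = { $, ')', '-', 'b' }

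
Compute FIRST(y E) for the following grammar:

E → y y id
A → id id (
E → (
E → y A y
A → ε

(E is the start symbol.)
{ 'y' }

To compute FIRST(y E), process the symbols left to right:
Symbol y is a terminal. Add 'y' and stop.
FIRST(y E) = { 'y' }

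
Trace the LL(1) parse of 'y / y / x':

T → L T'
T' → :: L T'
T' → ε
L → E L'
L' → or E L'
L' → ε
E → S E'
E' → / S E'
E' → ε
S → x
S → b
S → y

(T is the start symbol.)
LL(1) parsing maintains a stack (initially the start symbol over $) and the input. At each step: if the stack top is a terminal, match it against the current input token; if it is a non-terminal N, replace it with the RHS of M[N, lookahead] (the unique production whose predict set contains the lookahead).

Stack is shown with the top on the left.

Stack           Input        Action
-----------------------------------
T $             y / y / x $  output T → L T'
L T' $          y / y / x $  output L → E L'
E L' T' $       y / y / x $  output E → S E'
S E' L' T' $    y / y / x $  output S → y
y E' L' T' $    y / y / x $  match 'y'
E' L' T' $      / y / x $    output E' → / S E'
/ S E' L' T' $  / y / x $    match '/'
S E' L' T' $    y / x $      output S → y
y E' L' T' $    y / x $      match 'y'
E' L' T' $      / x $        output E' → / S E'
/ S E' L' T' $  / x $        match '/'
S E' L' T' $    x $          output S → x
x E' L' T' $    x $          match 'x'
E' L' T' $      $            output E' → ε
L' T' $         $            output L' → ε
T' $            $            output T' → ε
$               $            accept

The string is accepted.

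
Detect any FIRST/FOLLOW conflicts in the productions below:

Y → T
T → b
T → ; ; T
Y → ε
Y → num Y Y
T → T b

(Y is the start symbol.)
Nullable non-terminals: Y.
FIRST sets used below: FIRST(T) = { ';', 'b' }

Y: nullable alternative(s) Y → ε; FOLLOW(Y) = { $, ';', 'b', 'num' }
  Y → T: FIRST \ {ε} = { ';', 'b' } — overlaps FOLLOW(Y) on { ';', 'b' }: CONFLICT
  Y → ε: FIRST \ {ε} = { } — this is the only nullable alternative, skip
  Y → num Y Y: FIRST \ {ε} = { 'num' } — overlaps FOLLOW(Y) on { 'num' }: CONFLICT

T has no nullable alternative, so no FIRST/FOLLOW check is needed there.

So the grammar has 2 FIRST/FOLLOW conflicts (marked CONFLICT above).

Answer: Yes. Y → T with FOLLOW(Y) on { ';', 'b' }; Y → num Y Y with FOLLOW(Y) on { 'num' }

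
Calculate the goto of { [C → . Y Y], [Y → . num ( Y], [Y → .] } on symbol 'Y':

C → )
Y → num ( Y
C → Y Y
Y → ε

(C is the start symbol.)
GOTO(I, 'Y') = CLOSURE({ [A → αX.β] : [A → α.Xβ] ∈ I, X = 'Y' })

Items with dot before 'Y', with the dot advanced:
  [C → . Y Y] → [C → Y . Y]
Closure of the advanced items:
  [C → Y . Y] has the dot before Y: add [Y → . num ( Y], [Y → .]

GOTO = { [C → Y . Y], [Y → . num ( Y], [Y → .] }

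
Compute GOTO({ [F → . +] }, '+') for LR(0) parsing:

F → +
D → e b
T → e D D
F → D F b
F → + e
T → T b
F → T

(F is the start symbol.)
{ [F → + .] }

GOTO(I, '+') = CLOSURE({ [A → αX.β] : [A → α.Xβ] ∈ I, X = '+' })

Items with dot before '+', with the dot advanced:
  [F → . +] → [F → + .]
Closure adds nothing (no advanced item has the dot before a non-terminal).

GOTO = { [F → + .] }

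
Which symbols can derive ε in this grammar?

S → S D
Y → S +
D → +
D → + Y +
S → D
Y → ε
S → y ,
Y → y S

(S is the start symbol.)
ε-productions: Y → ε
So Y is immediately nullable.
No further non-terminal can be added: every production for the remaining non-terminals contains a terminal or a non-nullable non-terminal.
Nullable = { 'Y' }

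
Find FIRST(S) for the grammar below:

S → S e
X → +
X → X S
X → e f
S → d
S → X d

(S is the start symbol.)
FIRST sets of the other non-terminals involved (by the same procedure, iterated to a fixed point):
  FIRST(X) = { '+', 'e' }

From S → S e:
  - S is the symbol being defined: contributes nothing new
    S is not nullable, so stop
From S → d:
  - d is a terminal: add 'd' and stop
From S → X d:
  - X is a non-terminal: add FIRST(X) \ {ε} = { '+', 'e' }
    X is not nullable, so stop

Collecting: FIRST(S) = { '+', 'd', 'e' }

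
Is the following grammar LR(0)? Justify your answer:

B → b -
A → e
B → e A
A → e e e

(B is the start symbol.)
No. Shift-reduce conflict between [A → e .] and [A → e . e e]

Augment with B' → B and build the canonical LR(0) collection (I0 = CLOSURE({[B' → . B]}), then GOTO on every symbol after a dot until no new states appear). It has 9 states:
  I0: { [B → . b -], [B → . e A], [B' → . B] }  — shift
  I1: { [B' → B .] }  — accept
  I2: { [B → b . -] }  — shift
  I3: { [A → . e e e], [A → . e], [B → e . A] }  — shift
  I4: { [B → e A .] }  — reduce
  I5: { [A → e . e e], [A → e .] }  — shift, reduce
  I6: { [A → e e . e] }  — shift
  I7: { [A → e e e .] }  — reduce
  I8: { [B → b - .] }  — reduce

Conflict in state I5:
  Shift-reduce conflict between [A → e .] and [A → e . e e]
So the grammar is NOT LR(0).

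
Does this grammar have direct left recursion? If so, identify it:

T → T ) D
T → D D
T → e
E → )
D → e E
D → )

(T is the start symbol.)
Yes, T is left-recursive

T → T ) D: LEFT RECURSIVE (starts with T)
T → D D: starts with D
T → e: starts with e
E → ): starts with ')'
D → e E: starts with e
D → ): starts with ')'

The grammar has direct left recursion on: T.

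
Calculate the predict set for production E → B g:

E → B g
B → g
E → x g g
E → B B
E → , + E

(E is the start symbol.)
PREDICT(E → B g) = (FIRST(RHS) \ {ε}) ∪ (FOLLOW(E) if ε ∈ FIRST(RHS), i.e. RHS ⇒* ε)
FIRST(B) = { 'g' }
FIRST(B g) = { 'g' }
ε ∉ FIRST(B g), so FOLLOW(E) is not added.
PREDICT(E → B g) = { 'g' }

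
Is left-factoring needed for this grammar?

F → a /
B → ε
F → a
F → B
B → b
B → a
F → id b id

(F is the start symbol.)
Left-factoring is needed when two productions for the same non-terminal
share a common prefix on the right-hand side.

Productions for F:
  F → a /
  F → a
  F → B
  F → id b id
Productions for B:
  B → ε
  B → b
  B → a

Found common prefix 'a' in productions for F

Answer: Yes, F has productions with common prefix 'a'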